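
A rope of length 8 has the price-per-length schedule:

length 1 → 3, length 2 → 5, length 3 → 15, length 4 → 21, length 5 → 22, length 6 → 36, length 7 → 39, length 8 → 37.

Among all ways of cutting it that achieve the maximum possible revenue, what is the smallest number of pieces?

2

Let r[k] be the best obtainable value from length k. For each k, try every first piece i and keep the best of price[i] + r[k−i].
r[1] = 3
r[2] = max(3+3, 5+0) = 6
r[3] = max(3+6, 5+3, 15+0) = 15
r[4] = max(3+15, 5+6, 15+3, 21+0) = 21
r[5] = max(3+21, 5+15, 15+6, 21+3, 22+0) = 24
r[6] = max(3+24, 5+21, 15+15, 21+6, 22+3, 36+0) = 36
r[7] = max(3+36, 5+24, 15+21, …, 36+3, 39+0) = 39
r[8] = max(3+39, 5+36, 15+24, …, 39+3, 37+0) = 42
Maximum revenue is 42.
Now minimize piece count subject to staying optimal: for each k, pieces[k] = 1 + min over i with p[i]+r[k−i]=r[k] of pieces[k−i].
pieces[5] = 2
pieces[6] = 1
pieces[7] = 1
pieces[8] = 2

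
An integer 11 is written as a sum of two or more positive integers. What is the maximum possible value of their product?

54

Define f[k] = max over 1≤i<k of i · max(k−i, f[k−i]); the inner max lets the remainder stay uncut if that's better.
f[2] = 1×max(1,0) = 1×1 = 1
f[3] = 1×max(2,1) = 1×2 = 2
f[4] = 2×max(2,1) = 2×2 = 4
f[5] = 2×max(3,2) = 2×3 = 6
f[6] = 3×max(3,2) = 3×3 = 9
f[7] = 2×max(5,6) = 2×6 = 12
f[8] = 2×max(6,9) = 2×9 = 18
f[9] = 3×max(6,9) = 3×9 = 27
f[10] = 2×max(8,18) = 2×18 = 36
f[11] = 2×max(9,27) = 2×27 = 54
One optimal split: 3 + 3 + 3 + 2; product 3×3×3×2 = 54.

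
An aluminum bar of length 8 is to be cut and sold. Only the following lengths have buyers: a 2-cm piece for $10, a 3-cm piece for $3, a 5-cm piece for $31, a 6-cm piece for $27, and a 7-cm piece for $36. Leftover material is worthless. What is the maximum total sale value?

Let r[k] be the best obtainable value from length k. For each k, try every first piece i and keep the best of price[i] + r[k−i].
r[1] = 0
r[2] = 10
r[3] = 10
r[4] = 20  (first piece 2, then r[2]=10)
r[5] = 31
r[6] = 31
r[7] = 41  (first piece 2, then r[5]=31)
r[8] = 41
One optimal cutting: pieces 5 + 2 with 1 cm of scrap → $41.

41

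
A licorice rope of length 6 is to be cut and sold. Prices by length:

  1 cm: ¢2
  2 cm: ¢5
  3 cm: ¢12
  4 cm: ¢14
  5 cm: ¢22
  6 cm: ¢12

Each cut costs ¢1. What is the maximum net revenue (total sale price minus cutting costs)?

Consider every possible first cut. v[k] is the best of p[i]+v[k−i] over all sellable i≤k, charging 1 whenever i<k.
v[1] = 2
v[2] = 5
v[3] = 12
v[4] = 14
v[5] = 22
v[6] = 23  (first piece 1, then v[5]=22)
One optimal plan: pieces 5 + 1 (1 cut) → ¢24 − ¢1 = ¢23.

23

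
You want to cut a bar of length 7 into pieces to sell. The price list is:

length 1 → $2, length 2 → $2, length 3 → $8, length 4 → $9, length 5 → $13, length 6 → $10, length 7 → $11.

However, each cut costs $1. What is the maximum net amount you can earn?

Let v[k] be the best obtainable value from length k. For each k, try every first piece i and keep the best of price[i] + v[k−i] minus the 1 cut fee when i<k.
v[1] = 2
v[2] = max(2+2-1, 2+0) = 3
v[3] = max(2+3-1, 2+2-1, 8+0) = 8
v[4] = max(2+8-1, 2+3-1, 8+2-1, 9+0) = 9
v[5] = max(2+9-1, 2+8-1, 8+3-1, 9+2-1, 13+0) = 13
v[6] = max(2+13-1, 2+9-1, 8+8-1, 9+3-1, 13+2-1, 10+0) = 15
v[7] = max(2+15-1, 2+13-1, 8+9-1, …, 10+2-1, 11+0) = 16
One optimal plan: pieces 3 + 3 + 1 (2 cuts) → $18 − $2 = $16.

16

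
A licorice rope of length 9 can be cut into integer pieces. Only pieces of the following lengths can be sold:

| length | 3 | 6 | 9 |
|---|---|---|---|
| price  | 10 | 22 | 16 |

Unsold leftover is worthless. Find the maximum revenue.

32

Build best[k] bottom-up: best[k] = max over allowed piece i of (p[i] + best[k−i]).
best[1] = 0
best[2] = 0
best[3] = 10
best[4] = 10
best[5] = 10
best[6] = max(10+10, 22+0) = 22
best[7] = max(10+10, 22+0) = 22
best[8] = max(10+10, 22+0) = 22
best[9] = max(10+22, 22+10, 16+0) = 32
One optimal cutting: 6 + 3 → ¢32.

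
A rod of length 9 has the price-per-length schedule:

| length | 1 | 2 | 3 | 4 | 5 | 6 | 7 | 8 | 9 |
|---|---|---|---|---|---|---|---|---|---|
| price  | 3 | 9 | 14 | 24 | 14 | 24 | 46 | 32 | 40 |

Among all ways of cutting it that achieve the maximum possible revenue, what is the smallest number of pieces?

Consider every possible first cut. r[k] is the best of p[i]+r[k−i] over all sellable i≤k.
r[1] = 3
r[2] = max(3+3, 9+0) = 9
r[3] = max(3+9, 9+3, 14+0) = 14
r[4] = max(3+14, 9+9, 14+3, 24+0) = 24
r[5] = max(3+24, 9+14, 14+9, 24+3, 14+0) = 27
r[6] = max(3+27, 9+24, 14+14, 24+9, 14+3, 24+0) = 33
r[7] = max(3+33, 9+27, 14+24, …, 24+3, 46+0) = 46
r[8] = max(3+46, 9+33, 14+27, …, 46+3, 32+0) = 49
r[9] = max(3+49, 9+46, 14+33, …, 32+3, 40+0) = 55
Maximum revenue is €55.
Now minimize piece count subject to staying optimal: for each k, pieces[k] = 1 + min over i with p[i]+r[k−i]=r[k] of pieces[k−i].
pieces[6] = 2
pieces[7] = 1
pieces[8] = 2
pieces[9] = 2

2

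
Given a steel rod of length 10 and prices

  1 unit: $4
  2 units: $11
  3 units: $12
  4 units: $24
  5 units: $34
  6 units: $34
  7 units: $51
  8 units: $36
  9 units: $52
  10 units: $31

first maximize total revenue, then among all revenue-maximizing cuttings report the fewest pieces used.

Build r[k] bottom-up: r[k] = max over allowed piece i of (p[i] + r[k−i]).
r[1] = 4
r[2] = max(4+4, 11+0) = 11
r[3] = max(4+11, 11+4, 12+0) = 15
r[4] = max(4+15, 11+11, 12+4, 24+0) = 24
r[5] = max(4+24, 11+15, 12+11, 24+4, 34+0) = 34
r[6] = max(4+34, 11+24, 12+15, 24+11, 34+4, 34+0) = 38
r[7] = max(4+38, 11+34, 12+24, …, 34+4, 51+0) = 51
r[8] = max(4+51, 11+38, 12+34, …, 51+4, 36+0) = 55
r[9] = max(4+55, 11+51, 12+38, …, 36+4, 52+0) = 62
r[10] = max(4+62, 11+55, 12+51, …, 52+4, 31+0) = 68
Maximum revenue is $68.
Now minimize piece count subject to staying optimal: for each k, pieces[k] = 1 + min over i with p[i]+r[k−i]=r[k] of pieces[k−i].
pieces[7] = 1
pieces[8] = 2
pieces[9] = 2
pieces[10] = 2

2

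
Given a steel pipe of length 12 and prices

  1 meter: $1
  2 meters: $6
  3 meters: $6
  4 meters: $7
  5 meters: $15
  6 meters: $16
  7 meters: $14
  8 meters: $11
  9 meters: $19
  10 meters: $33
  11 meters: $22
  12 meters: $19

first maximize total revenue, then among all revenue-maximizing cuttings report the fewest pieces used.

2

Build r[k] bottom-up: r[k] = max over allowed piece i of (p[i] + r[k−i]).
r[1] = 1
r[2] = 6
r[3] = 7  (first piece 1, then r[2]=6)
r[4] = 12  (first piece 2, then r[2]=6)
r[5] = 15
r[6] = 18  (first piece 2, then r[4]=12)
r[7] = 21  (first piece 2, then r[5]=15)
r[8] = 24  (first piece 2, then r[6]=18)
r[9] = 27  (first piece 2, then r[7]=21)
r[10] = 33
r[11] = 34  (first piece 1, then r[10]=33)
r[12] = 39  (first piece 2, then r[10]=33)
Maximum revenue is $39.
Now minimize piece count subject to staying optimal: for each k, pieces[k] = 1 + min over i with p[i]+r[k−i]=r[k] of pieces[k−i].
pieces[9] = 3
pieces[10] = 1
pieces[11] = 2
pieces[12] = 2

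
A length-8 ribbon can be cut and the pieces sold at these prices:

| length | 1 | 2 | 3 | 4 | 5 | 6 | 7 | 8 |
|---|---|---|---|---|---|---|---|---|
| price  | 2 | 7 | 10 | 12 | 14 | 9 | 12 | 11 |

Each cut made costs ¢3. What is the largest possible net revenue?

Build r[k] bottom-up: r[k] = max over allowed piece i of (p[i] + r[k−i]) − 3 per cut.
r[1] = 2
r[2] = 7
r[3] = 10
r[4] = 12
r[5] = 14  (first piece 2, then r[3]=10)
r[6] = 17  (first piece 3, then r[3]=10)
r[7] = 19  (first piece 3, then r[4]=12)
r[8] = 21  (first piece 2, then r[6]=17)
One optimal plan: pieces 3 + 3 + 2 (2 cuts) → ¢27 − ¢6 = ¢21.

21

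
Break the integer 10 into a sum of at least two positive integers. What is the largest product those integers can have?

Fill f[k] for k=2..10: at each k try every first piece i and multiply by the better of (k−i) uncut or f[k−i].
f[2] = 1×max(1,0) = 1×1 = 1
f[3] = max(1×2, 2×1) = 2
f[4] = max(1×3, 2×2, 3×1) = 4
f[5] = max(1×4, 2×3, 3×2, 4×1) = 6
f[6] = max(1×6, 2×4, 3×3, 4×2, 5×1) = 9
f[7] = max(1×9, 2×6, 3×4, 4×3, 5×2, 6×1) = 12
f[8] = max(1×12, 2×9, 3×6, …, 6×2, 7×1) = 18
f[9] = max(1×18, 2×12, 3×9, …, 7×2, 8×1) = 27
f[10] = max(1×27, 2×18, 3×12, …, 8×2, 9×1) = 36
One optimal split: 3 + 3 + 2 + 2; product 3×3×2×2 = 36.

36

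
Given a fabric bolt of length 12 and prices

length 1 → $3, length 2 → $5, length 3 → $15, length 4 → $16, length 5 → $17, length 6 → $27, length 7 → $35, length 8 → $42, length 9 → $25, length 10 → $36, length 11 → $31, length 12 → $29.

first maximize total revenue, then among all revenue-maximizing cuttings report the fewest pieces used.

Build r[k] bottom-up: r[k] = max over allowed piece i of (p[i] + r[k−i]).
r[1] = 3
r[2] = 6  (first piece 1, then r[1]=3)
r[3] = 15
r[4] = 18  (first piece 1, then r[3]=15)
r[5] = 21  (first piece 1, then r[4]=18)
r[6] = 30  (first piece 3, then r[3]=15)
r[7] = 35
r[8] = 42
r[9] = 45  (first piece 1, then r[8]=42)
r[10] = 50  (first piece 3, then r[7]=35)
r[11] = 57  (first piece 3, then r[8]=42)
r[12] = 60  (first piece 1, then r[11]=57)
Maximum revenue is $60.
Now minimize piece count subject to staying optimal: for each k, pieces[k] = 1 + min over i with p[i]+r[k−i]=r[k] of pieces[k−i].
pieces[9] = 2
pieces[10] = 2
pieces[11] = 2
pieces[12] = 3

3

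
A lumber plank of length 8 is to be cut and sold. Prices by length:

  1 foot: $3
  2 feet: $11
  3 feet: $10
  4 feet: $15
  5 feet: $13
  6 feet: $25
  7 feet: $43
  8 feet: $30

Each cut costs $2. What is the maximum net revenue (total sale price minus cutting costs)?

Consider every possible first cut. v[k] is the best of p[i]+v[k−i] over all sellable i≤k, charging 2 whenever i<k.
v[1] = 3
v[2] = 11
v[3] = 12  (first piece 1, then v[2]=11)
v[4] = 20  (first piece 2, then v[2]=11)
v[5] = 21  (first piece 1, then v[4]=20)
v[6] = 29  (first piece 2, then v[4]=20)
v[7] = 43
v[8] = 44  (first piece 1, then v[7]=43)
One optimal plan: pieces 7 + 1 (1 cut) → $46 − $2 = $44.

44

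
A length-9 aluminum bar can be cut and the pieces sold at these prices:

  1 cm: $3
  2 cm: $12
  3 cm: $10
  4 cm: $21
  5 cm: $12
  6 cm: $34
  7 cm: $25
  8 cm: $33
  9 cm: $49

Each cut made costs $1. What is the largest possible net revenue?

49

Build net[k] bottom-up: net[k] = max over allowed piece i of (p[i] + net[k−i]) − 1 per cut.
net[1] = 3
net[2] = max(3+3-1, 12+0) = 12
net[3] = max(3+12-1, 12+3-1, 10+0) = 14
net[4] = max(3+14-1, 12+12-1, 10+3-1, 21+0) = 23
net[5] = max(3+23-1, 12+14-1, 10+12-1, 21+3-1, 12+0) = 25
net[6] = max(3+25-1, 12+23-1, 10+14-1, 21+12-1, 12+3-1, 34+0) = 34
net[7] = max(3+34-1, 12+25-1, 10+23-1, …, 34+3-1, 25+0) = 36
net[8] = max(3+36-1, 12+34-1, 10+25-1, …, 25+3-1, 33+0) = 45
net[9] = max(3+45-1, 12+36-1, 10+34-1, …, 33+3-1, 49+0) = 49
Best is to make no cuts and sell whole for $49.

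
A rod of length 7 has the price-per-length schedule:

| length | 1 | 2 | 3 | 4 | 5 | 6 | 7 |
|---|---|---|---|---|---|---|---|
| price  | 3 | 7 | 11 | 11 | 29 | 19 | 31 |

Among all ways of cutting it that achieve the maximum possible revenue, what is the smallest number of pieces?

2

Build r[k] bottom-up: r[k] = max over allowed piece i of (p[i] + r[k−i]).
r[1] = 3
r[2] = max(3+3, 7+0) = 7
r[3] = max(3+7, 7+3, 11+0) = 11
r[4] = max(3+11, 7+7, 11+3, 11+0) = 14
r[5] = max(3+14, 7+11, 11+7, 11+3, 29+0) = 29
r[6] = max(3+29, 7+14, 11+11, 11+7, 29+3, 19+0) = 32
r[7] = max(3+32, 7+29, 11+14, …, 19+3, 31+0) = 36
Maximum revenue is $36.
Now minimize piece count subject to staying optimal: for each k, pieces[k] = 1 + min over i with p[i]+r[k−i]=r[k] of pieces[k−i].
pieces[4] = 2
pieces[5] = 1
pieces[6] = 2
pieces[7] = 2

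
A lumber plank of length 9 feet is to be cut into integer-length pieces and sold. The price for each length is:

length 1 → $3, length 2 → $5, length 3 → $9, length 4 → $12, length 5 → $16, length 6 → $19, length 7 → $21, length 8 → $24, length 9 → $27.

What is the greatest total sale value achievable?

Let r[k] be the best obtainable value from length k. For each k, try every first piece i and keep the best of price[i] + r[k−i].
r[1] = 3
r[2] = 6  (first piece 1, then r[1]=3)
r[3] = 9  (first piece 1, then r[2]=6)
r[4] = 12  (first piece 1, then r[3]=9)
r[5] = 16
r[6] = 19  (first piece 1, then r[5]=16)
r[7] = 22  (first piece 1, then r[6]=19)
r[8] = 25  (first piece 1, then r[7]=22)
r[9] = 28  (first piece 1, then r[8]=25)
One optimal cutting: 5 + 1 + 1 + 1 + 1 → $16 + $3 + $3 + $3 + $3 = $28.

28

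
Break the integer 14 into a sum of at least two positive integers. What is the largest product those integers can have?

Let f[k] be the best product for length k (with at least one cut). For each first piece i, the rest contributes max(k−i, f[k−i]).
f[2] = 1*max(1,0) = 1*1 = 1
f[3] = 1*max(2,1) = 1*2 = 2
f[4] = 2*max(2,1) = 2*2 = 4
f[5] = 2*max(3,2) = 2*3 = 6
f[6] = 3*max(3,2) = 3*3 = 9
f[7] = 2*max(5,6) = 2*6 = 12
f[8] = 2*max(6,9) = 2*9 = 18
f[9] = 3*max(6,9) = 3*9 = 27
f[10] = 2*max(8,18) = 2*18 = 36
f[11] = 2*max(9,27) = 2*27 = 54
f[12] = 3*max(9,27) = 3*27 = 81
f[13] = 2*max(11,54) = 2*54 = 108
f[14] = 2*max(12,81) = 2*81 = 162
One optimal split: 3 + 3 + 3 + 3 + 2; product 3*3*3*3*2 = 162.

162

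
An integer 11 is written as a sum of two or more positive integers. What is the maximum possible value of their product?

Define prod[k] = max over 1≤i<k of i · max(k−i, prod[k−i]); the inner max lets the remainder stay uncut if that's better.
prod[2] = 1*max(1,0) = 1*1 = 1
prod[3] = 1*max(2,1) = 1*2 = 2
prod[4] = 2*max(2,1) = 2*2 = 4
prod[5] = 2*max(3,2) = 2*3 = 6
prod[6] = 3*max(3,2) = 3*3 = 9
prod[7] = 2*max(5,6) = 2*6 = 12
prod[8] = 2*max(6,9) = 2*9 = 18
prod[9] = 3*max(6,9) = 3*9 = 27
prod[10] = 2*max(8,18) = 2*18 = 36
prod[11] = 2*max(9,27) = 2*27 = 54
One optimal split: 3 + 3 + 3 + 2; product 3*3*3*2 = 54.

54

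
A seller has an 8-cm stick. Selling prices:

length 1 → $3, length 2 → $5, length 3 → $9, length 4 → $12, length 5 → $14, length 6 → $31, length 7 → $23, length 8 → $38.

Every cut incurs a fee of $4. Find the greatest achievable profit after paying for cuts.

38

Build r[k] bottom-up: r[k] = max over allowed piece i of (p[i] + r[k−i]) − 4 per cut.
r[1] = 3
r[2] = max(3+3-4, 5+0) = 5
r[3] = max(3+5-4, 5+3-4, 9+0) = 9
r[4] = max(3+9-4, 5+5-4, 9+3-4, 12+0) = 12
r[5] = max(3+12-4, 5+9-4, 9+5-4, 12+3-4, 14+0) = 14
r[6] = max(3+14-4, 5+12-4, 9+9-4, 12+5-4, 14+3-4, 31+0) = 31
r[7] = max(3+31-4, 5+14-4, 9+12-4, …, 31+3-4, 23+0) = 30
r[8] = max(3+30-4, 5+31-4, 9+14-4, …, 23+3-4, 38+0) = 38
Best is to make no cuts and sell whole for $38.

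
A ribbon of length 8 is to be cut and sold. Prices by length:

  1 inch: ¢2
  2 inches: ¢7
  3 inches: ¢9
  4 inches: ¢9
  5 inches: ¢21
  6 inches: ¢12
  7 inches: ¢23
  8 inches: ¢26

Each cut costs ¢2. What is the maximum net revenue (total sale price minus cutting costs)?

28

Build net[k] bottom-up: net[k] = max over allowed piece i of (p[i] + net[k−i]) − 2 per cut.
net[1] = 2
net[2] = 7
net[3] = 9
net[4] = 12  (first piece 2, then net[2]=7)
net[5] = 21
net[6] = 21  (first piece 1, then net[5]=21)
net[7] = 26  (first piece 2, then net[5]=21)
net[8] = 28  (first piece 3, then net[5]=21)
One optimal plan: pieces 5 + 3 (1 cut) → ¢30 − ¢2 = ¢28.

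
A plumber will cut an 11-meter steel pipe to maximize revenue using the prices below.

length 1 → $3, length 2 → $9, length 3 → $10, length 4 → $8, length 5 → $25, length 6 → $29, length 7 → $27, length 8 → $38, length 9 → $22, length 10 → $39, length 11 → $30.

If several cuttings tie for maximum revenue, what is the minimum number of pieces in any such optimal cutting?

Consider every possible first cut. r[k] is the best of p[i]+r[k−i] over all sellable i≤k.
r[1] = 3
r[2] = 9
r[3] = 12  (first piece 1, then r[2]=9)
r[4] = 18  (first piece 2, then r[2]=9)
r[5] = 25
r[6] = 29
r[7] = 34  (first piece 2, then r[5]=25)
r[8] = 38  (first piece 2, then r[6]=29)
r[9] = 43  (first piece 2, then r[7]=34)
r[10] = 50  (first piece 5, then r[5]=25)
r[11] = 54  (first piece 5, then r[6]=29)
Maximum revenue is $54.
Now minimize piece count subject to staying optimal: for each k, pieces[k] = 1 + min over i with p[i]+r[k−i]=r[k] of pieces[k−i].
pieces[8] = 1
pieces[9] = 3
pieces[10] = 2
pieces[11] = 2

2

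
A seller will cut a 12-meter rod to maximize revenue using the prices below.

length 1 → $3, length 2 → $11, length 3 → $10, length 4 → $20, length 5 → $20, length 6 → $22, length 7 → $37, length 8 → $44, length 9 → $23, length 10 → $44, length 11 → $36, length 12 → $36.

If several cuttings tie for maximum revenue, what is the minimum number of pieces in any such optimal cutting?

3

Let r[k] be the best obtainable value from length k. For each k, try every first piece i and keep the best of price[i] + r[k−i].
r[1] = 3
r[2] = max(3+3, 11+0) = 11
r[3] = max(3+11, 11+3, 10+0) = 14
r[4] = max(3+14, 11+11, 10+3, 20+0) = 22
r[5] = max(3+22, 11+14, 10+11, 20+3, 20+0) = 25
r[6] = max(3+25, 11+22, 10+14, 20+11, 20+3, 22+0) = 33
r[7] = max(3+33, 11+25, 10+22, …, 22+3, 37+0) = 37
r[8] = max(3+37, 11+33, 10+25, …, 37+3, 44+0) = 44
r[9] = max(3+44, 11+37, 10+33, …, 44+3, 23+0) = 48
r[10] = max(3+48, 11+44, 10+37, …, 23+3, 44+0) = 55
r[11] = max(3+55, 11+48, 10+44, …, 44+3, 36+0) = 59
r[12] = max(3+59, 11+55, 10+48, …, 36+3, 36+0) = 66
Maximum revenue is $66.
Now minimize piece count subject to staying optimal: for each k, pieces[k] = 1 + min over i with p[i]+r[k−i]=r[k] of pieces[k−i].
pieces[9] = 2
pieces[10] = 2
pieces[11] = 3
pieces[12] = 3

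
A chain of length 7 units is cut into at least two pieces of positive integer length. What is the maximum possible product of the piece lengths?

Define f[k] = max over 1≤i<k of i · max(k−i, f[k−i]); the inner max lets the remainder stay uncut if that's better.
f[2] = 1×max(1,0) = 1×1 = 1
f[3] = 1×max(2,1) = 1×2 = 2
f[4] = 2×max(2,1) = 2×2 = 4
f[5] = 2×max(3,2) = 2×3 = 6
f[6] = 3×max(3,2) = 3×3 = 9
f[7] = 2×max(5,6) = 2×6 = 12
One optimal split: 3 + 2 + 2; product 3×2×2 = 12.

12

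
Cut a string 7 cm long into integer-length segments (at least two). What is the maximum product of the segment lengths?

12

Let prod[k] be the best product for length k (with at least one cut). For each first piece i, the rest contributes max(k−i, prod[k−i]).
prod[2] = 1×max(1,0) = 1×1 = 1
prod[3] = 1×max(2,1) = 1×2 = 2
prod[4] = 2×max(2,1) = 2×2 = 4
prod[5] = 2×max(3,2) = 2×3 = 6
prod[6] = 3×max(3,2) = 3×3 = 9
prod[7] = 2×max(5,6) = 2×6 = 12
One optimal split: 3 + 2 + 2; product 3×2×2 = 12.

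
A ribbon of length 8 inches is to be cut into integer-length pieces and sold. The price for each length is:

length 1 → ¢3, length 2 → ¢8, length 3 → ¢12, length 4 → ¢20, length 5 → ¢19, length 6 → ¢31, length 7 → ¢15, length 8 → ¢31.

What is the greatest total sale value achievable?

Build r[k] bottom-up: r[k] = max over allowed piece i of (p[i] + r[k−i]).
r[1] = 3
r[2] = max(3+3, 8+0) = 8
r[3] = max(3+8, 8+3, 12+0) = 12
r[4] = max(3+12, 8+8, 12+3, 20+0) = 20
r[5] = max(3+20, 8+12, 12+8, 20+3, 19+0) = 23
r[6] = max(3+23, 8+20, 12+12, 20+8, 19+3, 31+0) = 31
r[7] = max(3+31, 8+23, 12+20, …, 31+3, 15+0) = 34
r[8] = max(3+34, 8+31, 12+23, …, 15+3, 31+0) = 40
One optimal cutting: 4 + 4 → ¢20 + ¢20 = ¢40.

40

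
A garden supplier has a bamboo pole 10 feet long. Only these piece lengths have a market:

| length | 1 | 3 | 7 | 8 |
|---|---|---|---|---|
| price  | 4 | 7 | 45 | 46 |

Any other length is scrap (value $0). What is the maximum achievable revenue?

57

Build r[k] bottom-up: r[k] = max over allowed piece i of (p[i] + r[k−i]).
r[1] = 4
r[2] = 8  (first piece 1, then r[1]=4)
r[3] = max(4+8, 7+0) = 12
r[4] = max(4+12, 7+4) = 16
r[5] = max(4+16, 7+8) = 20
r[6] = max(4+20, 7+12) = 24
r[7] = max(4+24, 7+16, 45+0) = 45
r[8] = max(4+45, 7+20, 45+4, 46+0) = 49
r[9] = max(4+49, 7+24, 45+8, 46+4) = 53
r[10] = max(4+53, 7+45, 45+12, 46+8) = 57
One optimal cutting: 7 + 1 + 1 + 1 → $57.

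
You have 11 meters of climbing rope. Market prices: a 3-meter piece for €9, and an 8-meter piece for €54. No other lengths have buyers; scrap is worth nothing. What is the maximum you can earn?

63

Build r[k] bottom-up: r[k] = max over allowed piece i of (p[i] + r[k−i]).
r[1] = 0
r[2] = 0
r[3] = 9
r[4] = 9
r[5] = 9
r[6] = 18  (first piece 3, then r[3]=9)
r[7] = 18
r[8] = 54
r[9] = 54
r[10] = 54
r[11] = 63  (first piece 3, then r[8]=54)
One optimal cutting: 8 + 3 → €63.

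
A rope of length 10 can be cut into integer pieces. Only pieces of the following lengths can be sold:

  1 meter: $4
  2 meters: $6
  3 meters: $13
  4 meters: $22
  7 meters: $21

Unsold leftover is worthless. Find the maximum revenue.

Consider every possible first cut. best[k] is the best of p[i]+best[k−i] over all sellable i≤k.
best[1] = 4
best[2] = 8  (first piece 1, then best[1]=4)
best[3] = 13
best[4] = 22
best[5] = 26  (first piece 1, then best[4]=22)
best[6] = 30  (first piece 1, then best[5]=26)
best[7] = 35  (first piece 3, then best[4]=22)
best[8] = 44  (first piece 4, then best[4]=22)
best[9] = 48  (first piece 1, then best[8]=44)
best[10] = 52  (first piece 1, then best[9]=48)
One optimal cutting: 4 + 4 + 1 + 1 → $52.

52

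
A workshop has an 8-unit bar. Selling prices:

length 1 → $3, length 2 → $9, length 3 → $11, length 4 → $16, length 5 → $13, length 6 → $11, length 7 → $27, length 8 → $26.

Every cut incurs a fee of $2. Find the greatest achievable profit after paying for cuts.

30

Consider every possible first cut. net[k] is the best of p[i]+net[k−i] over all sellable i≤k, charging 2 whenever i<k.
net[1] = 3
net[2] = max(3+3-2, 9+0) = 9
net[3] = max(3+9-2, 9+3-2, 11+0) = 11
net[4] = max(3+11-2, 9+9-2, 11+3-2, 16+0) = 16
net[5] = max(3+16-2, 9+11-2, 11+9-2, 16+3-2, 13+0) = 18
net[6] = max(3+18-2, 9+16-2, 11+11-2, 16+9-2, 13+3-2, 11+0) = 23
net[7] = max(3+23-2, 9+18-2, 11+16-2, …, 11+3-2, 27+0) = 27
net[8] = max(3+27-2, 9+23-2, 11+18-2, …, 27+3-2, 26+0) = 30
One optimal plan: pieces 2 + 2 + 2 + 2 (3 cuts) → $36 − $6 = $30.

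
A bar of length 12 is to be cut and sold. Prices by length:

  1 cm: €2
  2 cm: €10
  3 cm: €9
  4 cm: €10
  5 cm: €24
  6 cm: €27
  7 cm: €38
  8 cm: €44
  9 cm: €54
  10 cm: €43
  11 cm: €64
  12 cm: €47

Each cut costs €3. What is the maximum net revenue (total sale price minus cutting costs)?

63

Consider every possible first cut. v[k] is the best of p[i]+v[k−i] over all sellable i≤k, charging 3 whenever i<k.
v[1] = 2
v[2] = max(2+2-3, 10+0) = 10
v[3] = max(2+10-3, 10+2-3, 9+0) = 9
v[4] = max(2+9-3, 10+10-3, 9+2-3, 10+0) = 17
v[5] = max(2+17-3, 10+9-3, 9+10-3, 10+2-3, 24+0) = 24
v[6] = max(2+24-3, 10+17-3, 9+9-3, 10+10-3, 24+2-3, 27+0) = 27
v[7] = max(2+27-3, 10+24-3, 9+17-3, …, 27+2-3, 38+0) = 38
v[8] = max(2+38-3, 10+27-3, 9+24-3, …, 38+2-3, 44+0) = 44
v[9] = max(2+44-3, 10+38-3, 9+27-3, …, 44+2-3, 54+0) = 54
v[10] = max(2+54-3, 10+44-3, 9+38-3, …, 54+2-3, 43+0) = 53
v[11] = max(2+53-3, 10+54-3, 9+44-3, …, 43+2-3, 64+0) = 64
v[12] = max(2+64-3, 10+53-3, 9+54-3, …, 64+2-3, 47+0) = 63
One optimal plan: pieces 11 + 1 (1 cut) → €66 − €3 = €63.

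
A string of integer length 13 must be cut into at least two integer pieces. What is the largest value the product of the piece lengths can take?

108

Let f[k] be the best product for length k (with at least one cut). For each first piece i, the rest contributes max(k−i, f[k−i]).
f[2] = 1*max(1,0) = 1*1 = 1
f[3] = 1*max(2,1) = 1*2 = 2
f[4] = 2*max(2,1) = 2*2 = 4
f[5] = 2*max(3,2) = 2*3 = 6
f[6] = 3*max(3,2) = 3*3 = 9
f[7] = 2*max(5,6) = 2*6 = 12
f[8] = 2*max(6,9) = 2*9 = 18
f[9] = 3*max(6,9) = 3*9 = 27
f[10] = 2*max(8,18) = 2*18 = 36
f[11] = 2*max(9,27) = 2*27 = 54
f[12] = 3*max(9,27) = 3*27 = 81
f[13] = 2*max(11,54) = 2*54 = 108
One optimal split: 3 + 3 + 3 + 2 + 2; product 3*3*3*2*2 = 108.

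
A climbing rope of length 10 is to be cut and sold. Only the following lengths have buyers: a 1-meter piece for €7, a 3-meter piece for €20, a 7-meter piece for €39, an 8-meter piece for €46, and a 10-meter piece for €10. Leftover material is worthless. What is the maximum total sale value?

70

Consider every possible first cut. f[k] is the best of p[i]+f[k−i] over all sellable i≤k.
f[1] = 7
f[2] = 14  (first piece 1, then f[1]=7)
f[3] = 21  (first piece 1, then f[2]=14)
f[4] = 28  (first piece 1, then f[3]=21)
f[5] = 35  (first piece 1, then f[4]=28)
f[6] = 42  (first piece 1, then f[5]=35)
f[7] = 49  (first piece 1, then f[6]=42)
f[8] = 56  (first piece 1, then f[7]=49)
f[9] = 63  (first piece 1, then f[8]=56)
f[10] = 70  (first piece 1, then f[9]=63)
One optimal cutting: 1 + 1 + 1 + 1 + 1 + 1 + 1 + 1 + 1 + 1 → €70.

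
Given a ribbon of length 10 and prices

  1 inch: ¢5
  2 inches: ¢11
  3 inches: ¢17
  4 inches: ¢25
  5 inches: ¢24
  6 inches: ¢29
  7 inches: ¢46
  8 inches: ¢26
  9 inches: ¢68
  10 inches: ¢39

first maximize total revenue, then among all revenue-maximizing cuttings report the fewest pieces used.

2

Let r[k] be the best obtainable value from length k. For each k, try every first piece i and keep the best of price[i] + r[k−i].
r[1] = 5
r[2] = 11
r[3] = 17
r[4] = 25
r[5] = 30  (first piece 1, then r[4]=25)
r[6] = 36  (first piece 2, then r[4]=25)
r[7] = 46
r[8] = 51  (first piece 1, then r[7]=46)
r[9] = 68
r[10] = 73  (first piece 1, then r[9]=68)
Maximum revenue is ¢73.
Now minimize piece count subject to staying optimal: for each k, pieces[k] = 1 + min over i with p[i]+r[k−i]=r[k] of pieces[k−i].
pieces[7] = 1
pieces[8] = 2
pieces[9] = 1
pieces[10] = 2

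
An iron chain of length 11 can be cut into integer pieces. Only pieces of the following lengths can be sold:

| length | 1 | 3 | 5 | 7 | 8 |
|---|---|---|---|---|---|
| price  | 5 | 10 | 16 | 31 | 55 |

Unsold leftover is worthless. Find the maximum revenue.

70

Build r[k] bottom-up: r[k] = max over allowed piece i of (p[i] + r[k−i]).
r[1] = 5
r[2] = 10  (first piece 1, then r[1]=5)
r[3] = max(5+10, 10+0) = 15
r[4] = max(5+15, 10+5) = 20
r[5] = max(5+20, 10+10, 16+0) = 25
r[6] = max(5+25, 10+15, 16+5) = 30
r[7] = max(5+30, 10+20, 16+10, 31+0) = 35
r[8] = max(5+35, 10+25, 16+15, 31+5, 55+0) = 55
r[9] = max(5+55, 10+30, 16+20, 31+10, 55+5) = 60
r[10] = max(5+60, 10+35, 16+25, 31+15, 55+10) = 65
r[11] = max(5+65, 10+55, 16+30, 31+20, 55+15) = 70
One optimal cutting: 8 + 1 + 1 + 1 → $70.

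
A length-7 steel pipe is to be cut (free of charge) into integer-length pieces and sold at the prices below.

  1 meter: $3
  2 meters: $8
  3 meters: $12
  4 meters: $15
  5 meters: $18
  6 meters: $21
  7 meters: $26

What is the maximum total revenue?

28

Consider every possible first cut. best[k] is the best of p[i]+best[k−i] over all sellable i≤k.
best[1] = 3
best[2] = 8
best[3] = 12
best[4] = 16  (first piece 2, then best[2]=8)
best[5] = 20  (first piece 2, then best[3]=12)
best[6] = 24  (first piece 2, then best[4]=16)
best[7] = 28  (first piece 2, then best[5]=20)
One optimal cutting: 3 + 2 + 2 → $12 + $8 + $8 = $28.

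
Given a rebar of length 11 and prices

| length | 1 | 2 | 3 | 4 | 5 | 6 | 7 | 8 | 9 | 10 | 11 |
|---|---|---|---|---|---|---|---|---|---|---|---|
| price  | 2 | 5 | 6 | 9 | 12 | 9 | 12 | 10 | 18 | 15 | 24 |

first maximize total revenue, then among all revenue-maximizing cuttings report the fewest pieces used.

4

Build r[k] bottom-up: r[k] = max over allowed piece i of (p[i] + r[k−i]).
r[1] = 2
r[2] = max(2+2, 5+0) = 5
r[3] = max(2+5, 5+2, 6+0) = 7
r[4] = max(2+7, 5+5, 6+2, 9+0) = 10
r[5] = max(2+10, 5+7, 6+5, 9+2, 12+0) = 12
r[6] = max(2+12, 5+10, 6+7, 9+5, 12+2, 9+0) = 15
r[7] = max(2+15, 5+12, 6+10, …, 9+2, 12+0) = 17
r[8] = max(2+17, 5+15, 6+12, …, 12+2, 10+0) = 20
r[9] = max(2+20, 5+17, 6+15, …, 10+2, 18+0) = 22
r[10] = max(2+22, 5+20, 6+17, …, 18+2, 15+0) = 25
r[11] = max(2+25, 5+22, 6+20, …, 15+2, 24+0) = 27
Maximum revenue is ₹27.
Now minimize piece count subject to staying optimal: for each k, pieces[k] = 1 + min over i with p[i]+r[k−i]=r[k] of pieces[k−i].
pieces[8] = 4
pieces[9] = 3
pieces[10] = 5
pieces[11] = 4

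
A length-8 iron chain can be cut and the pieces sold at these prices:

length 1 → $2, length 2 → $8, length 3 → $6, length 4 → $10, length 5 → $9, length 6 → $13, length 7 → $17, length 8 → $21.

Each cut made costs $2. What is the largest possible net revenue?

26

Build r[k] bottom-up: r[k] = max over allowed piece i of (p[i] + r[k−i]) − 2 per cut.
r[1] = 2
r[2] = max(2+2-2, 8+0) = 8
r[3] = max(2+8-2, 8+2-2, 6+0) = 8
r[4] = max(2+8-2, 8+8-2, 6+2-2, 10+0) = 14
r[5] = max(2+14-2, 8+8-2, 6+8-2, 10+2-2, 9+0) = 14
r[6] = max(2+14-2, 8+14-2, 6+8-2, 10+8-2, 9+2-2, 13+0) = 20
r[7] = max(2+20-2, 8+14-2, 6+14-2, …, 13+2-2, 17+0) = 20
r[8] = max(2+20-2, 8+20-2, 6+14-2, …, 17+2-2, 21+0) = 26
One optimal plan: pieces 2 + 2 + 2 + 2 (3 cuts) → $32 − $6 = $26.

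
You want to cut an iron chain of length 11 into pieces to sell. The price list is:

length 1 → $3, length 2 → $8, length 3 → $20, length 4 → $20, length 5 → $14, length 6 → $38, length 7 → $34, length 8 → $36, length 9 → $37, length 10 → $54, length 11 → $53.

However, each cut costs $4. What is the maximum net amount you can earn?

58

Let r[k] be the best obtainable value from length k. For each k, try every first piece i and keep the best of price[i] + r[k−i] minus the 4 cut fee when i<k.
r[1] = 3
r[2] = 8
r[3] = 20
r[4] = 20
r[5] = 24  (first piece 2, then r[3]=20)
r[6] = 38
r[7] = 37  (first piece 1, then r[6]=38)
r[8] = 42  (first piece 2, then r[6]=38)
r[9] = 54  (first piece 3, then r[6]=38)
r[10] = 54  (first piece 4, then r[6]=38)
r[11] = 58  (first piece 2, then r[9]=54)
One optimal plan: pieces 6 + 3 + 2 (2 cuts) → $66 − $8 = $58.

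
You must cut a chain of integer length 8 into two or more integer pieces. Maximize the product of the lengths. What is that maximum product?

Define prod[k] = max over 1≤i<k of i · max(k−i, prod[k−i]); the inner max lets the remainder stay uncut if that's better.
prod[2] = 1*max(1,0) = 1*1 = 1
prod[3] = max(1*2, 2*1) = 2
prod[4] = max(1*3, 2*2, 3*1) = 4
prod[5] = max(1*4, 2*3, 3*2, 4*1) = 6
prod[6] = max(1*6, 2*4, 3*3, 4*2, 5*1) = 9
prod[7] = max(1*9, 2*6, 3*4, 4*3, 5*2, 6*1) = 12
prod[8] = max(1*12, 2*9, 3*6, …, 6*2, 7*1) = 18
One optimal split: 3 + 3 + 2; product 3*3*2 = 18.

18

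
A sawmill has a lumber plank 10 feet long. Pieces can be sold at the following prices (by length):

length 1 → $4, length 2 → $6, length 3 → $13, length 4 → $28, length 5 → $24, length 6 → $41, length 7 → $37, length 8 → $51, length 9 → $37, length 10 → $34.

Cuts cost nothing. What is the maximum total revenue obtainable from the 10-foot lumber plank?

Build r[k] bottom-up: r[k] = max over allowed piece i of (p[i] + r[k−i]).
r[1] = 4
r[2] = max(4+4, 6+0) = 8
r[3] = max(4+8, 6+4, 13+0) = 13
r[4] = max(4+13, 6+8, 13+4, 28+0) = 28
r[5] = max(4+28, 6+13, 13+8, 28+4, 24+0) = 32
r[6] = max(4+32, 6+28, 13+13, 28+8, 24+4, 41+0) = 41
r[7] = max(4+41, 6+32, 13+28, …, 41+4, 37+0) = 45
r[8] = max(4+45, 6+41, 13+32, …, 37+4, 51+0) = 56
r[9] = max(4+56, 6+45, 13+41, …, 51+4, 37+0) = 60
r[10] = max(4+60, 6+56, 13+45, …, 37+4, 34+0) = 69
One optimal cutting: 6 + 4 → $41 + $28 = $69.

69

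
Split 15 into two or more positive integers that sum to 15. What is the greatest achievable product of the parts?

243

Define prod[k] = max over 1≤i<k of i · max(k−i, prod[k−i]); the inner max lets the remainder stay uncut if that's better.
prod[2] = 1*max(1,0) = 1*1 = 1
prod[3] = 1*max(2,1) = 1*2 = 2
prod[4] = 2*max(2,1) = 2*2 = 4
prod[5] = 2*max(3,2) = 2*3 = 6
prod[6] = 3*max(3,2) = 3*3 = 9
prod[7] = 2*max(5,6) = 2*6 = 12
prod[8] = 2*max(6,9) = 2*9 = 18
prod[9] = 3*max(6,9) = 3*9 = 27
prod[10] = 2*max(8,18) = 2*18 = 36
prod[11] = 2*max(9,27) = 2*27 = 54
prod[12] = 3*max(9,27) = 3*27 = 81
prod[13] = 2*max(11,54) = 2*54 = 108
prod[14] = 2*max(12,81) = 2*81 = 162
prod[15] = 3*max(12,81) = 3*81 = 243
One optimal split: 3 + 3 + 3 + 3 + 3; product 3*3*3*3*3 = 243.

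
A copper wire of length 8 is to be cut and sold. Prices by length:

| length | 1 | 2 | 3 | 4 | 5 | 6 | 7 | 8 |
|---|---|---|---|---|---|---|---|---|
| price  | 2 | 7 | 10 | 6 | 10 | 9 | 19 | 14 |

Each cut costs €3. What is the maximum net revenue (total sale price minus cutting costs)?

21

Let v[k] be the best obtainable value from length k. For each k, try every first piece i and keep the best of price[i] + v[k−i] minus the 3 cut fee when i<k.
v[1] = 2
v[2] = max(2+2-3, 7+0) = 7
v[3] = max(2+7-3, 7+2-3, 10+0) = 10
v[4] = max(2+10-3, 7+7-3, 10+2-3, 6+0) = 11
v[5] = max(2+11-3, 7+10-3, 10+7-3, 6+2-3, 10+0) = 14
v[6] = max(2+14-3, 7+11-3, 10+10-3, 6+7-3, 10+2-3, 9+0) = 17
v[7] = max(2+17-3, 7+14-3, 10+11-3, …, 9+2-3, 19+0) = 19
v[8] = max(2+19-3, 7+17-3, 10+14-3, …, 19+2-3, 14+0) = 21
One optimal plan: pieces 3 + 3 + 2 (2 cuts) → €27 − €6 = €21.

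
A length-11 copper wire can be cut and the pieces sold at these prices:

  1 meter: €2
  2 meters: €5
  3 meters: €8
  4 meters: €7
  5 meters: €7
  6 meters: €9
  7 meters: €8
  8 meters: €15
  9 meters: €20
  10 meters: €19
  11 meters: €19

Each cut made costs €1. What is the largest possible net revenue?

26

Let r[k] be the best obtainable value from length k. For each k, try every first piece i and keep the best of price[i] + r[k−i] minus the 1 cut fee when i<k.
r[1] = 2
r[2] = max(2+2-1, 5+0) = 5
r[3] = max(2+5-1, 5+2-1, 8+0) = 8
r[4] = max(2+8-1, 5+5-1, 8+2-1, 7+0) = 9
r[5] = max(2+9-1, 5+8-1, 8+5-1, 7+2-1, 7+0) = 12
r[6] = max(2+12-1, 5+9-1, 8+8-1, 7+5-1, 7+2-1, 9+0) = 15
r[7] = max(2+15-1, 5+12-1, 8+9-1, …, 9+2-1, 8+0) = 16
r[8] = max(2+16-1, 5+15-1, 8+12-1, …, 8+2-1, 15+0) = 19
r[9] = max(2+19-1, 5+16-1, 8+15-1, …, 15+2-1, 20+0) = 22
r[10] = max(2+22-1, 5+19-1, 8+16-1, …, 20+2-1, 19+0) = 23
r[11] = max(2+23-1, 5+22-1, 8+19-1, …, 19+2-1, 19+0) = 26
One optimal plan: pieces 3 + 3 + 3 + 2 (3 cuts) → €29 − €3 = €26.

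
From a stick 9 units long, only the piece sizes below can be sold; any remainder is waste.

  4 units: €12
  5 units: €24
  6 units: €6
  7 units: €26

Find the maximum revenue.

Let r[k] be the best obtainable value from length k. For each k, try every first piece i and keep the best of price[i] + r[k−i].
r[1] = 0
r[2] = 0
r[3] = 0
r[4] = 12
r[5] = max(12+0, 24+0) = 24
r[6] = max(12+0, 24+0, 6+0) = 24
r[7] = max(12+0, 24+0, 6+0, 26+0) = 26
r[8] = max(12+12, 24+0, 6+0, 26+0) = 26
r[9] = max(12+24, 24+12, 6+0, 26+0) = 36
One optimal cutting: 5 + 4 → €36.

36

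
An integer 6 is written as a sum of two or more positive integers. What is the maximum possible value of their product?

Define P[k] = max over 1≤i<k of i · max(k−i, P[k−i]); the inner max lets the remainder stay uncut if that's better.
P[2] = 1·max(1,0) = 1·1 = 1
P[3] = max(1·2, 2·1) = 2
P[4] = max(1·3, 2·2, 3·1) = 4
P[5] = max(1·4, 2·3, 3·2, 4·1) = 6
P[6] = max(1·6, 2·4, 3·3, 4·2, 5·1) = 9
One optimal split: 3 + 3; product 3·3 = 9.

9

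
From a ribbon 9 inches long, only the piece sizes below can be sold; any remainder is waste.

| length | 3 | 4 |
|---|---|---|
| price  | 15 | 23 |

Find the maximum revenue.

Let r[k] be the best obtainable value from length k. For each k, try every first piece i and keep the best of price[i] + r[k−i].
r[1] = 0
r[2] = 0
r[3] = 15
r[4] = 23
r[5] = 23
r[6] = 30  (first piece 3, then r[3]=15)
r[7] = 38  (first piece 3, then r[4]=23)
r[8] = 46  (first piece 4, then r[4]=23)
r[9] = 46
One optimal cutting: pieces 4 + 4 with 1 inch of scrap → ¢46.

46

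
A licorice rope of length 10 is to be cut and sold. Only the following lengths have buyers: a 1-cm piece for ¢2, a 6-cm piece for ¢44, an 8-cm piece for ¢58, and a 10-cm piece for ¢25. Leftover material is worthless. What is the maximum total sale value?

Build r[k] bottom-up: r[k] = max over allowed piece i of (p[i] + r[k−i]).
r[1] = 2
r[2] = 4  (first piece 1, then r[1]=2)
r[3] = 6  (first piece 1, then r[2]=4)
r[4] = 8  (first piece 1, then r[3]=6)
r[5] = 10  (first piece 1, then r[4]=8)
r[6] = 44
r[7] = 46  (first piece 1, then r[6]=44)
r[8] = 58
r[9] = 60  (first piece 1, then r[8]=58)
r[10] = 62  (first piece 1, then r[9]=60)
One optimal cutting: 8 + 1 + 1 → ¢62.

62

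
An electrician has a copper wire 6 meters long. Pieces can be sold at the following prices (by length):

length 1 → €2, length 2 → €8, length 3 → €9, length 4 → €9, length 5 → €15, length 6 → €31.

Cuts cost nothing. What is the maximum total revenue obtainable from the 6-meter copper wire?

Consider every possible first cut. v[k] is the best of p[i]+v[k−i] over all sellable i≤k.
v[1] = 2
v[2] = 8
v[3] = 10  (first piece 1, then v[2]=8)
v[4] = 16  (first piece 2, then v[2]=8)
v[5] = 18  (first piece 1, then v[4]=16)
v[6] = 31
Best is to sell the whole 6-meter piece uncut for €31.

31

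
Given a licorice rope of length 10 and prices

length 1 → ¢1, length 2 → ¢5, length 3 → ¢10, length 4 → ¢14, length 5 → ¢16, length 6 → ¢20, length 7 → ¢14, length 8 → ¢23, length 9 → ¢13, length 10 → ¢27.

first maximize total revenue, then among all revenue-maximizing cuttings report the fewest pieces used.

Let r[k] be the best obtainable value from length k. For each k, try every first piece i and keep the best of price[i] + r[k−i].
r[1] = 1
r[2] = 5
r[3] = 10
r[4] = 14
r[5] = 16
r[6] = 20  (first piece 3, then r[3]=10)
r[7] = 24  (first piece 3, then r[4]=14)
r[8] = 28  (first piece 4, then r[4]=14)
r[9] = 30  (first piece 3, then r[6]=20)
r[10] = 34  (first piece 3, then r[7]=24)
Maximum revenue is ¢34.
Now minimize piece count subject to staying optimal: for each k, pieces[k] = 1 + min over i with p[i]+r[k−i]=r[k] of pieces[k−i].
pieces[7] = 2
pieces[8] = 2
pieces[9] = 2
pieces[10] = 2

2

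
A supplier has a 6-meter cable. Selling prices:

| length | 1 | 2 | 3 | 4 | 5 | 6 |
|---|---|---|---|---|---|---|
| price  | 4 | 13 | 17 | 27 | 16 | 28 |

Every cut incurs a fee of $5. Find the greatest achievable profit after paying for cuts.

Build v[k] bottom-up: v[k] = max over allowed piece i of (p[i] + v[k−i]) − 5 per cut.
v[1] = 4
v[2] = max(4+4-5, 13+0) = 13
v[3] = max(4+13-5, 13+4-5, 17+0) = 17
v[4] = max(4+17-5, 13+13-5, 17+4-5, 27+0) = 27
v[5] = max(4+27-5, 13+17-5, 17+13-5, 27+4-5, 16+0) = 26
v[6] = max(4+26-5, 13+27-5, 17+17-5, 27+13-5, 16+4-5, 28+0) = 35
One optimal plan: pieces 4 + 2 (1 cut) → $40 − $5 = $35.

35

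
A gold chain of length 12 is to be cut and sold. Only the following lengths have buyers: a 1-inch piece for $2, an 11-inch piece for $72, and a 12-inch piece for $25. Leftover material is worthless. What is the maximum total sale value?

Build f[k] bottom-up: f[k] = max over allowed piece i of (p[i] + f[k−i]).
f[1] = 2
f[2] = 4  (first piece 1, then f[1]=2)
f[3] = 6  (first piece 1, then f[2]=4)
f[4] = 8  (first piece 1, then f[3]=6)
f[5] = 10  (first piece 1, then f[4]=8)
f[6] = 12  (first piece 1, then f[5]=10)
f[7] = 14  (first piece 1, then f[6]=12)
f[8] = 16  (first piece 1, then f[7]=14)
f[9] = 18  (first piece 1, then f[8]=16)
f[10] = 20  (first piece 1, then f[9]=18)
f[11] = 72
f[12] = 74  (first piece 1, then f[11]=72)
One optimal cutting: 11 + 1 → $74.

74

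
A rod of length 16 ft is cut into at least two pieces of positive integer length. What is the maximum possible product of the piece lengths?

324

Define f[k] = max over 1≤i<k of i · max(k−i, f[k−i]); the inner max lets the remainder stay uncut if that's better.
Small cases: f[2]=1, f[3]=2, f[4]=4, f[5]=6, f[6]=9, f[7]=12, f[8]=18, f[9]=27, f[10]=36, f[11]=54.
f[12] = 3·max(9,27) = 3·27 = 81
f[13] = 2·max(11,54) = 2·54 = 108
f[14] = 2·max(12,81) = 2·81 = 162
f[15] = 3·max(12,81) = 3·81 = 243
f[16] = 2·max(14,162) = 2·162 = 324
One optimal split: 3 + 3 + 3 + 3 + 2 + 2; product 3·3·3·3·2·2 = 324.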